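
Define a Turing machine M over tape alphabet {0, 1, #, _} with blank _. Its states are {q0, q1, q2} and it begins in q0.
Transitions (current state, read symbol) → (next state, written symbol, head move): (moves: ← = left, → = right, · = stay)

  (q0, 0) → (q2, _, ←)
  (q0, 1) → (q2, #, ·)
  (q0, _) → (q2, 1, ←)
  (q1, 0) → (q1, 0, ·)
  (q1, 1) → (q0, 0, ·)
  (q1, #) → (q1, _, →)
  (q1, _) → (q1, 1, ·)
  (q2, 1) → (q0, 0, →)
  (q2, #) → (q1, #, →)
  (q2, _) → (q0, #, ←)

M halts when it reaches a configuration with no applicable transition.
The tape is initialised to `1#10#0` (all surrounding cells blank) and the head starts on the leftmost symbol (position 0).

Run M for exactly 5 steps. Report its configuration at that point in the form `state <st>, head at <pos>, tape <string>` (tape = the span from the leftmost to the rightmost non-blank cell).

state=q0 head=0 tape=[1]#10#0   (q0,1)→(q2,#,·)
state=q2 head=0 tape=[#]#10#0   (q2,#)→(q1,#,→)
state=q1 head=1 tape=#[#]10#0   (q1,#)→(q1,_,→)
state=q1 head=2 tape=#_[1]0#0   (q1,1)→(q0,0,·)
state=q0 head=2 tape=#_[0]0#0   (q0,0)→(q2,_,←)
state=q2 head=1 tape=#[_]_0#0
After 5 steps: state q2, head at 1, tape #__0#0.

state q2, head at 1, tape #__0#0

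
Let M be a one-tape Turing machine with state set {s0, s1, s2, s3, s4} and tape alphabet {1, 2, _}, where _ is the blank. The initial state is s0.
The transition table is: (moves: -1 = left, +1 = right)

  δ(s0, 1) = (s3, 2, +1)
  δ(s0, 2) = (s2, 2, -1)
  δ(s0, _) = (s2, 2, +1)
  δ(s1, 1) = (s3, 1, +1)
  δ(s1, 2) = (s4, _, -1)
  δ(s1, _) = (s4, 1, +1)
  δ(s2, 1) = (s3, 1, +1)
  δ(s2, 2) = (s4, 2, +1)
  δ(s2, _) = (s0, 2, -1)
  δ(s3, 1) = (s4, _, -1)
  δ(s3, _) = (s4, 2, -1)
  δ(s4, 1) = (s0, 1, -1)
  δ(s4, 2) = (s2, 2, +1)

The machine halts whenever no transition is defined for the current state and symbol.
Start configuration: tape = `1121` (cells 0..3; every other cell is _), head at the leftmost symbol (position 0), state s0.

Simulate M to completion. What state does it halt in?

state=s0 head=0 tape=__[1]121_   (s0,1)→(s3,2,+1)
state=s3 head=1 tape=__2[1]21_   (s3,1)→(s4,_,-1)
state=s4 head=0 tape=__[2]_21_   (s4,2)→(s2,2,+1)
state=s2 head=1 tape=__2[_]21_   (s2,_)→(s0,2,-1)
state=s0 head=0 tape=__[2]221_   (s0,2)→(s2,2,-1)
state=s2 head=-1 tape=_[_]2221_   (s2,_)→(s0,2,-1)
state=s0 head=-2 tape=[_]22221_   (s0,_)→(s2,2,+1)
state=s2 head=-1 tape=2[2]2221_   (s2,2)→(s4,2,+1)
state=s4 head=0 tape=22[2]221_   (s4,2)→(s2,2,+1)
state=s2 head=1 tape=222[2]21_   (s2,2)→(s4,2,+1)
state=s4 head=2 tape=2222[2]1_   (s4,2)→(s2,2,+1)
state=s2 head=3 tape=22222[1]_   (s2,1)→(s3,1,+1)
state=s3 head=4 tape=222221[_]   (s3,_)→(s4,2,-1)
state=s4 head=3 tape=22222[1]2   (s4,1)→(s0,1,-1)
state=s0 head=2 tape=2222[2]12   (s0,2)→(s2,2,-1)
state=s2 head=1 tape=222[2]212   (s2,2)→(s4,2,+1)
state=s4 head=2 tape=2222[2]12   (s4,2)→(s2,2,+1)
state=s2 head=3 tape=22222[1]2   (s2,1)→(s3,1,+1)
state=s3 head=4 tape=222221[2]
No transition is defined for (s3, 2); M halts in state s3.

s3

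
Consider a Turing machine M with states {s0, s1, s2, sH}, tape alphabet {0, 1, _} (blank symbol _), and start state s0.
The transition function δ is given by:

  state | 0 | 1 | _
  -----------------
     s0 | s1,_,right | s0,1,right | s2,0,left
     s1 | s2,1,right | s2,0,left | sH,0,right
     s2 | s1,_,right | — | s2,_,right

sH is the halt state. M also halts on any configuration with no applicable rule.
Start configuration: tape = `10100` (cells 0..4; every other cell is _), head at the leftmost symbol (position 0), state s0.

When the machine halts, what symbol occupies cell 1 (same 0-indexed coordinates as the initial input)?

state=s0 head=0 tape=[1]0100__   (s0,1)→(s0,1,right)
state=s0 head=1 tape=1[0]100__   (s0,0)→(s1,_,right)
state=s1 head=2 tape=1_[1]00__   (s1,1)→(s2,0,left)
state=s2 head=1 tape=1[_]000__   (s2,_)→(s2,_,right)
state=s2 head=2 tape=1_[0]00__   (s2,0)→(s1,_,right)
state=s1 head=3 tape=1__[0]0__   (s1,0)→(s2,1,right)
state=s2 head=4 tape=1__1[0]__   (s2,0)→(s1,_,right)
state=s1 head=5 tape=1__1_[_]_   (s1,_)→(sH,0,right)
state=sH head=6 tape=1__1_0[_]
Cell 1 holds _ when M halts.

_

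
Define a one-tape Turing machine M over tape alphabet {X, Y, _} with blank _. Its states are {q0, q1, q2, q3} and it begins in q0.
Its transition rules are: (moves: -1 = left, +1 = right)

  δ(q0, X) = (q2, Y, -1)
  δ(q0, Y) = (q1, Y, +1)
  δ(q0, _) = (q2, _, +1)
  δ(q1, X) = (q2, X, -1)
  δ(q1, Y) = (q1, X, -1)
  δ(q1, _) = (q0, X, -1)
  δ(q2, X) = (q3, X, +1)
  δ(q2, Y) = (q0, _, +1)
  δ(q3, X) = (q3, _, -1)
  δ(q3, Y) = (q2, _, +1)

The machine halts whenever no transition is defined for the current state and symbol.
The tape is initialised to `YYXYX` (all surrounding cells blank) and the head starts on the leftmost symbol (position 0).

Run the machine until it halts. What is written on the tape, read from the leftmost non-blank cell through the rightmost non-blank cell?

q0 | __[Y]YXYX   read Y → write Y, move +1, go to q1
q1 | __Y[Y]XYX   read Y → write X, move -1, go to q1
q1 | __[Y]XXYX   read Y → write X, move -1, go to q1
q1 | _[_]XXXYX   read _ → write X, move -1, go to q0
q0 | [_]XXXXYX   read _ → write _, move +1, go to q2
q2 | _[X]XXXYX   read X → write X, move +1, go to q3
q3 | _X[X]XXYX   read X → write _, move -1, go to q3
q3 | _[X]_XXYX   read X → write _, move -1, go to q3
q3 | [_]__XXYX
The non-blank tape span at halt is XXYX.

XXYX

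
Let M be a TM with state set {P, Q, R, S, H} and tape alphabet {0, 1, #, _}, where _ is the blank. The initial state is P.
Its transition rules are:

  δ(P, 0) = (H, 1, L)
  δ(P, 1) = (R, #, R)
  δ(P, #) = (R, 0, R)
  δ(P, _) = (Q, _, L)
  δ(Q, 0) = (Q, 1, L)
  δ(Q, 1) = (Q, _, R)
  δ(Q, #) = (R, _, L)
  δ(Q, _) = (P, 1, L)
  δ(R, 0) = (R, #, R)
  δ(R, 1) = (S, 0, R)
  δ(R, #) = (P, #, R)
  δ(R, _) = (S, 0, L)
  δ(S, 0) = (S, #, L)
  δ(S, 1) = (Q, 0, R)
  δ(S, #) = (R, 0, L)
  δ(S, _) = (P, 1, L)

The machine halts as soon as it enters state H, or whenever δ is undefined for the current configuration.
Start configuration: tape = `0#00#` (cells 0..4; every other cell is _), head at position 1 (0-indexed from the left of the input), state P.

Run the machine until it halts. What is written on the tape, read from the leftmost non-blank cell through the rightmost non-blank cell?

P | 0[#]00#_   read # → write 0, move R, go to R
R | 00[0]0#_   read 0 → write #, move R, go to R
R | 00#[0]#_   read 0 → write #, move R, go to R
R | 00##[#]_   read # → write #, move R, go to P
P | 00###[_]   read _ → write _, move L, go to Q
Q | 00##[#]_   read # → write _, move L, go to R
R | 00#[#]__   read # → write #, move R, go to P
P | 00##[_]_   read _ → write _, move L, go to Q
Q | 00#[#]__   read # → write _, move L, go to R
R | 00[#]___   read # → write #, move R, go to P
P | 00#[_]__   read _ → write _, move L, go to Q
Q | 00[#]___   read # → write _, move L, go to R
R | 0[0]____   read 0 → write #, move R, go to R
R | 0#[_]___   read _ → write 0, move L, go to S
S | 0[#]0___   read # → write 0, move L, go to R
R | [0]00___   read 0 → write #, move R, go to R
R | #[0]0___   read 0 → write #, move R, go to R
R | ##[0]___   read 0 → write #, move R, go to R
R | ###[_]__   read _ → write 0, move L, go to S
S | ##[#]0__   read # → write 0, move L, go to R
R | #[#]00__   read # → write #, move R, go to P
P | ##[0]0__   read 0 → write 1, move L, go to H
H | #[#]10__
The non-blank tape span at halt is ##10.

##10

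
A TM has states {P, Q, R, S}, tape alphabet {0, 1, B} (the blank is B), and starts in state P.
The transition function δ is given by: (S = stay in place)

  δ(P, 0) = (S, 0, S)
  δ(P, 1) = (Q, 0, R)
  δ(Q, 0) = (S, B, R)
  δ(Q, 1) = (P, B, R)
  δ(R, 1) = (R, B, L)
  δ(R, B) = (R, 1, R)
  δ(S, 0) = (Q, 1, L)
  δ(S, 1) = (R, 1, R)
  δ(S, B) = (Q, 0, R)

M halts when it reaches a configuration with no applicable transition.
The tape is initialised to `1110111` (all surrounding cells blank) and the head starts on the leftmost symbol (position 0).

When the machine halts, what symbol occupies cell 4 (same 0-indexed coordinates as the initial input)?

state=P head=0 tape=[1]110111   (P,1)→(Q,0,R)
state=Q head=1 tape=0[1]10111   (Q,1)→(P,B,R)
state=P head=2 tape=0B[1]0111   (P,1)→(Q,0,R)
state=Q head=3 tape=0B0[0]111   (Q,0)→(S,B,R)
state=S head=4 tape=0B0B[1]11   (S,1)→(R,1,R)
state=R head=5 tape=0B0B1[1]1   (R,1)→(R,B,L)
state=R head=4 tape=0B0B[1]B1   (R,1)→(R,B,L)
state=R head=3 tape=0B0[B]BB1   (R,B)→(R,1,R)
state=R head=4 tape=0B01[B]B1   (R,B)→(R,1,R)
state=R head=5 tape=0B011[B]1   (R,B)→(R,1,R)
state=R head=6 tape=0B0111[1]   (R,1)→(R,B,L)
state=R head=5 tape=0B011[1]B   (R,1)→(R,B,L)
state=R head=4 tape=0B01[1]BB   (R,1)→(R,B,L)
state=R head=3 tape=0B0[1]BBB   (R,1)→(R,B,L)
state=R head=2 tape=0B[0]BBBB
Cell 4 holds B when M halts.

B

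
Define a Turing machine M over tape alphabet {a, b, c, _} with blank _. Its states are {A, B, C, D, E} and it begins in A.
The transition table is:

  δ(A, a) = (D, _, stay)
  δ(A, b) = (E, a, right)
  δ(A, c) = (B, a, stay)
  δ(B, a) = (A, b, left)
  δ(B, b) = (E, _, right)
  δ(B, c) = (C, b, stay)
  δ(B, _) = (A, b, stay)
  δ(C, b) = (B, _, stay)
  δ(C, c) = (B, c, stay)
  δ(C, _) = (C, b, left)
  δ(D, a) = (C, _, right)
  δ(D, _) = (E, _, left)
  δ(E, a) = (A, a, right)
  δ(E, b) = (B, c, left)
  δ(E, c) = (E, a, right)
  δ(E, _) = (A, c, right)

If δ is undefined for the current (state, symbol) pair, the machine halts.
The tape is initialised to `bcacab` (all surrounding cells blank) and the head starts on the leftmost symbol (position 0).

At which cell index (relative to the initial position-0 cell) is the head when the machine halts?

2

state=A head=0 tape=[b]cacab   (A,b)→(E,a,right)
state=E head=1 tape=a[c]acab   (E,c)→(E,a,right)
state=E head=2 tape=aa[a]cab   (E,a)→(A,a,right)
state=A head=3 tape=aaa[c]ab   (A,c)→(B,a,stay)
state=B head=3 tape=aaa[a]ab   (B,a)→(A,b,left)
state=A head=2 tape=aa[a]bab   (A,a)→(D,_,stay)
state=D head=2 tape=aa[_]bab   (D,_)→(E,_,left)
state=E head=1 tape=a[a]_bab   (E,a)→(A,a,right)
state=A head=2 tape=aa[_]bab
At halt the head is at cell 2.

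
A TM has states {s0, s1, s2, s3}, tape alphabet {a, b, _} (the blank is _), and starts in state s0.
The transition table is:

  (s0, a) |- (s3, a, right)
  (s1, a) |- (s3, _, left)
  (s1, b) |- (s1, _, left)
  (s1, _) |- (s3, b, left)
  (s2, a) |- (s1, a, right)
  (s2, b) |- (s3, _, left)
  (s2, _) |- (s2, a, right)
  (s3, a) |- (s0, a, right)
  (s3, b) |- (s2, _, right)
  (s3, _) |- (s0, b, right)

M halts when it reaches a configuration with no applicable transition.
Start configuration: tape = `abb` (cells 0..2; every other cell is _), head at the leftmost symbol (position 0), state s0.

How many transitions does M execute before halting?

state=s0 head=0 tape=[a]bb   (s0,a)→(s3,a,right)
state=s3 head=1 tape=a[b]b   (s3,b)→(s2,_,right)
state=s2 head=2 tape=a_[b]   (s2,b)→(s3,_,left)
state=s3 head=1 tape=a[_]_   (s3,_)→(s0,b,right)
state=s0 head=2 tape=ab[_]
M halts after 4 transitions.

4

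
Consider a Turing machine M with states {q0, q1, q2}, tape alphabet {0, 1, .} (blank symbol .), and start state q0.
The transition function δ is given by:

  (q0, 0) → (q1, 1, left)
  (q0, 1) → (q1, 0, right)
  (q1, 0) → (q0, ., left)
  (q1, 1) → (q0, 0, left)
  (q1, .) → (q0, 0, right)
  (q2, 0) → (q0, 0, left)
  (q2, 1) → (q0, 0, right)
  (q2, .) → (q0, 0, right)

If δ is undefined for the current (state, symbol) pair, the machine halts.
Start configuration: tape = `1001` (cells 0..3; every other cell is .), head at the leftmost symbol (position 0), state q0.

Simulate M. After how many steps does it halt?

10

q0 | ..[1]001   read 1 → write 0, move right, go to q1
q1 | ..0[0]01   read 0 → write ., move left, go to q0
q0 | ..[0].01   read 0 → write 1, move left, go to q1
q1 | .[.]1.01   read . → write 0, move right, go to q0
q0 | .0[1].01   read 1 → write 0, move right, go to q1
q1 | .00[.]01   read . → write 0, move right, go to q0
q0 | .000[0]1   read 0 → write 1, move left, go to q1
q1 | .00[0]11   read 0 → write ., move left, go to q0
q0 | .0[0].11   read 0 → write 1, move left, go to q1
q1 | .[0]1.11   read 0 → write ., move left, go to q0
q0 | [.].1.11
M halts after 10 transitions.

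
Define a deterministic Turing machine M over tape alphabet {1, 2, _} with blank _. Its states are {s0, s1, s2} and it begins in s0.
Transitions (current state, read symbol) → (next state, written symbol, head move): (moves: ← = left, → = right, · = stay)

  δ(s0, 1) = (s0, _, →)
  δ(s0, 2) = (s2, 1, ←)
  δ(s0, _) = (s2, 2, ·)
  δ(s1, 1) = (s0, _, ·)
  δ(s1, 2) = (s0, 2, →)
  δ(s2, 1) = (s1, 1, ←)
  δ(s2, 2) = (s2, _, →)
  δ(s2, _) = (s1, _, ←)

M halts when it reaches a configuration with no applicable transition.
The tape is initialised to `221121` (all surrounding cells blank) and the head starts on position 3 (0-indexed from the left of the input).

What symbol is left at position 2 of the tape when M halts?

_

s0 | 221[1]21   read 1 → write _, move →, go to s0
s0 | 221_[2]1   read 2 → write 1, move ←, go to s2
s2 | 221[_]11   read _ → write _, move ←, go to s1
s1 | 22[1]_11   read 1 → write _, move ·, go to s0
s0 | 22[_]_11   read _ → write 2, move ·, go to s2
s2 | 22[2]_11   read 2 → write _, move →, go to s2
s2 | 22_[_]11   read _ → write _, move ←, go to s1
s1 | 22[_]_11
Cell 2 holds _ when M halts.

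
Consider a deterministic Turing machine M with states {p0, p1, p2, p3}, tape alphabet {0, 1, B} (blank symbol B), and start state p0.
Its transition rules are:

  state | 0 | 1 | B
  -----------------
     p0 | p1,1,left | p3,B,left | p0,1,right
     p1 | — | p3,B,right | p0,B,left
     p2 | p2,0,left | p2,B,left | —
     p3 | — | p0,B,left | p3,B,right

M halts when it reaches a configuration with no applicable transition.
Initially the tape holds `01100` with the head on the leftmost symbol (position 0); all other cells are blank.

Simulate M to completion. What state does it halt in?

state=p0 head=0 tape=BBB[0]1100   (p0,0)→(p1,1,left)
state=p1 head=-1 tape=BB[B]11100   (p1,B)→(p0,B,left)
state=p0 head=-2 tape=B[B]B11100   (p0,B)→(p0,1,right)
state=p0 head=-1 tape=B1[B]11100   (p0,B)→(p0,1,right)
state=p0 head=0 tape=B11[1]1100   (p0,1)→(p3,B,left)
state=p3 head=-1 tape=B1[1]B1100   (p3,1)→(p0,B,left)
state=p0 head=-2 tape=B[1]BB1100   (p0,1)→(p3,B,left)
state=p3 head=-3 tape=[B]BBB1100   (p3,B)→(p3,B,right)
state=p3 head=-2 tape=B[B]BB1100   (p3,B)→(p3,B,right)
state=p3 head=-1 tape=BB[B]B1100   (p3,B)→(p3,B,right)
state=p3 head=0 tape=BBB[B]1100   (p3,B)→(p3,B,right)
state=p3 head=1 tape=BBBB[1]100   (p3,1)→(p0,B,left)
state=p0 head=0 tape=BBB[B]B100   (p0,B)→(p0,1,right)
state=p0 head=1 tape=BBB1[B]100   (p0,B)→(p0,1,right)
state=p0 head=2 tape=BBB11[1]00   (p0,1)→(p3,B,left)
state=p3 head=1 tape=BBB1[1]B00   (p3,1)→(p0,B,left)
state=p0 head=0 tape=BBB[1]BB00   (p0,1)→(p3,B,left)
state=p3 head=-1 tape=BB[B]BBB00   (p3,B)→(p3,B,right)
state=p3 head=0 tape=BBB[B]BB00   (p3,B)→(p3,B,right)
state=p3 head=1 tape=BBBB[B]B00   (p3,B)→(p3,B,right)
state=p3 head=2 tape=BBBBB[B]00   (p3,B)→(p3,B,right)
state=p3 head=3 tape=BBBBBB[0]0
No transition is defined for (p3, 0); M halts in state p3.

p3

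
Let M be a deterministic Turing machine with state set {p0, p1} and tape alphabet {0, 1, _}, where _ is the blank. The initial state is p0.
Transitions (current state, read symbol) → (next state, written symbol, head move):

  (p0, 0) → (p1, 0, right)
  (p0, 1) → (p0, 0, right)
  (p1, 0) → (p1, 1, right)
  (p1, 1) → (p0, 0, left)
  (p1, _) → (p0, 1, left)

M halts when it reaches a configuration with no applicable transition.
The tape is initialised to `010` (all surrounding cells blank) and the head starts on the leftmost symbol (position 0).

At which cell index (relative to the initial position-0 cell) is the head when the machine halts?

4

p0 | [0]10__   read 0 → write 0, move right, go to p1
p1 | 0[1]0__   read 1 → write 0, move left, go to p0
p0 | [0]00__   read 0 → write 0, move right, go to p1
p1 | 0[0]0__   read 0 → write 1, move right, go to p1
p1 | 01[0]__   read 0 → write 1, move right, go to p1
p1 | 011[_]_   read _ → write 1, move left, go to p0
p0 | 01[1]1_   read 1 → write 0, move right, go to p0
p0 | 010[1]_   read 1 → write 0, move right, go to p0
p0 | 0100[_]
At halt the head is at cell 4.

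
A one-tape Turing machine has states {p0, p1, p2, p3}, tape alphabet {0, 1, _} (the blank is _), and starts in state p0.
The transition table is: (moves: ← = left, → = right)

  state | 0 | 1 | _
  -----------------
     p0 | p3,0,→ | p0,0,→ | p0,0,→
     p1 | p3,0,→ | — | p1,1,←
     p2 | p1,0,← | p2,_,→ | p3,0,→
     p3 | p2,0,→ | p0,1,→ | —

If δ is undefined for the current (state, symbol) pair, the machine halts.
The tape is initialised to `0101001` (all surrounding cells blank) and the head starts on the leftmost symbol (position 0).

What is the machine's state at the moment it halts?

p3

p0 | [0]101001__   read 0 → write 0, move →, go to p3
p3 | 0[1]01001__   read 1 → write 1, move →, go to p0
p0 | 01[0]1001__   read 0 → write 0, move →, go to p3
p3 | 010[1]001__   read 1 → write 1, move →, go to p0
p0 | 0101[0]01__   read 0 → write 0, move →, go to p3
p3 | 01010[0]1__   read 0 → write 0, move →, go to p2
p2 | 010100[1]__   read 1 → write _, move →, go to p2
p2 | 010100_[_]_   read _ → write 0, move →, go to p3
p3 | 010100_0[_]
No transition is defined for (p3, _); M halts in state p3.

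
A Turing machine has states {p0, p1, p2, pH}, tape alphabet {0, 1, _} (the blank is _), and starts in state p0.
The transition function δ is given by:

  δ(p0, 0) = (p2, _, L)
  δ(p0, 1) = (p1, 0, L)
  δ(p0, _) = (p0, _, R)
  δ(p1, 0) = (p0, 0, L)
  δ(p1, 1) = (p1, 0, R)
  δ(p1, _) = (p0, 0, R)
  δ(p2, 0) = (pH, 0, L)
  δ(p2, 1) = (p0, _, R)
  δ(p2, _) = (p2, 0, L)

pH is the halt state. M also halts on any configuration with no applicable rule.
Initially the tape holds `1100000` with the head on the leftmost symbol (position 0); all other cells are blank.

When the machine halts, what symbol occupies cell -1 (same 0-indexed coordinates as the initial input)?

0

state=p0 head=0 tape=__[1]100000   (p0,1)→(p1,0,L)
state=p1 head=-1 tape=_[_]0100000   (p1,_)→(p0,0,R)
state=p0 head=0 tape=_0[0]100000   (p0,0)→(p2,_,L)
state=p2 head=-1 tape=_[0]_100000   (p2,0)→(pH,0,L)
state=pH head=-2 tape=[_]0_100000
Cell -1 holds 0 when M halts.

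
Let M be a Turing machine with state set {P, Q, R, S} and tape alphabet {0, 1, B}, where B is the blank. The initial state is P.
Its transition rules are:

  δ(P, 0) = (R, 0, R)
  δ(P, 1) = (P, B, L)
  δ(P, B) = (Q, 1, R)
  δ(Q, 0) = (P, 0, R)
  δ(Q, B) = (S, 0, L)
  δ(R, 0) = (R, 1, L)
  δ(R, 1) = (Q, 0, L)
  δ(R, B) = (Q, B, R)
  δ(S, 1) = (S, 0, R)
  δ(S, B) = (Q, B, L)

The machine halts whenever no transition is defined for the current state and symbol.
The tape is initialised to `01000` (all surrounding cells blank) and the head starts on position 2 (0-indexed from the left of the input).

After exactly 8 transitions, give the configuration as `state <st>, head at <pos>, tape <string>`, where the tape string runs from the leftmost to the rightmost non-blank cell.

state P, head at 2, tape 00010

P | 01[0]00   read 0 → write 0, move R, go to R
R | 010[0]0   read 0 → write 1, move L, go to R
R | 01[0]10   read 0 → write 1, move L, go to R
R | 0[1]110   read 1 → write 0, move L, go to Q
Q | [0]0110   read 0 → write 0, move R, go to P
P | 0[0]110   read 0 → write 0, move R, go to R
R | 00[1]10   read 1 → write 0, move L, go to Q
Q | 0[0]010   read 0 → write 0, move R, go to P
P | 00[0]10
After 8 steps: state P, head at 2, tape 00010.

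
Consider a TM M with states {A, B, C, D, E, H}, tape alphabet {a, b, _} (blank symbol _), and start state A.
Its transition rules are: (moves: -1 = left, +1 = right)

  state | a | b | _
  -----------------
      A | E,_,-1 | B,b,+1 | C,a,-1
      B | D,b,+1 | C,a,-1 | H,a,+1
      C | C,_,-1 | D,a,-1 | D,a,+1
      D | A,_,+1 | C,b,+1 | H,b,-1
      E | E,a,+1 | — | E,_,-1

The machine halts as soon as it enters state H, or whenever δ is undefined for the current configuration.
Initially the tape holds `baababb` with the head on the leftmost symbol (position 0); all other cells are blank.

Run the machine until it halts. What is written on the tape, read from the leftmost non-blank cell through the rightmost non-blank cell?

A | [b]aababb   read b → write b, move +1, go to B
B | b[a]ababb   read a → write b, move +1, go to D
D | bb[a]babb   read a → write _, move +1, go to A
A | bb_[b]abb   read b → write b, move +1, go to B
B | bb_b[a]bb   read a → write b, move +1, go to D
D | bb_bb[b]b   read b → write b, move +1, go to C
C | bb_bbb[b]   read b → write a, move -1, go to D
D | bb_bb[b]a   read b → write b, move +1, go to C
C | bb_bbb[a]   read a → write _, move -1, go to C
C | bb_bb[b]_   read b → write a, move -1, go to D
D | bb_b[b]a_   read b → write b, move +1, go to C
C | bb_bb[a]_   read a → write _, move -1, go to C
C | bb_b[b]__   read b → write a, move -1, go to D
D | bb_[b]a__   read b → write b, move +1, go to C
C | bb_b[a]__   read a → write _, move -1, go to C
C | bb_[b]___   read b → write a, move -1, go to D
D | bb[_]a___   read _ → write b, move -1, go to H
H | b[b]ba___
The non-blank tape span at halt is bbba.

bbba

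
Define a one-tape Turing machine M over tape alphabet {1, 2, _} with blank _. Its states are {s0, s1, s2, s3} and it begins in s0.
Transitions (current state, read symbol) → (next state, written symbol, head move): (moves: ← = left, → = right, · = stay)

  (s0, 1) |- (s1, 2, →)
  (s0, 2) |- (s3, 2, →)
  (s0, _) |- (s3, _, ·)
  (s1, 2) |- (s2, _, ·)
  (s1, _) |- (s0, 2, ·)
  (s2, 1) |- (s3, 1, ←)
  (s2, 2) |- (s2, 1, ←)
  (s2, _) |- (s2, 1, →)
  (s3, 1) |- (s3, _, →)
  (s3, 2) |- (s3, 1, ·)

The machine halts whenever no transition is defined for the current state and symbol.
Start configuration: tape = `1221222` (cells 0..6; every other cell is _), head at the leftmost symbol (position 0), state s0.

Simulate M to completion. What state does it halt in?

state=s0 head=0 tape=[1]221222_   (s0,1)→(s1,2,→)
state=s1 head=1 tape=2[2]21222_   (s1,2)→(s2,_,·)
state=s2 head=1 tape=2[_]21222_   (s2,_)→(s2,1,→)
state=s2 head=2 tape=21[2]1222_   (s2,2)→(s2,1,←)
state=s2 head=1 tape=2[1]11222_   (s2,1)→(s3,1,←)
state=s3 head=0 tape=[2]111222_   (s3,2)→(s3,1,·)
state=s3 head=0 tape=[1]111222_   (s3,1)→(s3,_,→)
state=s3 head=1 tape=_[1]11222_   (s3,1)→(s3,_,→)
state=s3 head=2 tape=__[1]1222_   (s3,1)→(s3,_,→)
state=s3 head=3 tape=___[1]222_   (s3,1)→(s3,_,→)
state=s3 head=4 tape=____[2]22_   (s3,2)→(s3,1,·)
state=s3 head=4 tape=____[1]22_   (s3,1)→(s3,_,→)
state=s3 head=5 tape=_____[2]2_   (s3,2)→(s3,1,·)
state=s3 head=5 tape=_____[1]2_   (s3,1)→(s3,_,→)
state=s3 head=6 tape=______[2]_   (s3,2)→(s3,1,·)
state=s3 head=6 tape=______[1]_   (s3,1)→(s3,_,→)
state=s3 head=7 tape=_______[_]
No transition is defined for (s3, _); M halts in state s3.

s3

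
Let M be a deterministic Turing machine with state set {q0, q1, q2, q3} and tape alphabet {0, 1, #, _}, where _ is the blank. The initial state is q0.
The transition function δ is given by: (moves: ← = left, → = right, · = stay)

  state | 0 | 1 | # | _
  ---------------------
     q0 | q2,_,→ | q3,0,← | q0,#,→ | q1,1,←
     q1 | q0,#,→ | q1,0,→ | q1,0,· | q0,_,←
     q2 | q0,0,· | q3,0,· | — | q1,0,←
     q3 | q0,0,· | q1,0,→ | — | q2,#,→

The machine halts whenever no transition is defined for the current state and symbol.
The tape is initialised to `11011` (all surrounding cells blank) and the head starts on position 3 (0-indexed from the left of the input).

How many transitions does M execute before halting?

19

q0 | 110[1]1_   read 1 → write 0, move ←, go to q3
q3 | 11[0]01_   read 0 → write 0, move ·, go to q0
q0 | 11[0]01_   read 0 → write _, move →, go to q2
q2 | 11_[0]1_   read 0 → write 0, move ·, go to q0
q0 | 11_[0]1_   read 0 → write _, move →, go to q2
q2 | 11__[1]_   read 1 → write 0, move ·, go to q3
q3 | 11__[0]_   read 0 → write 0, move ·, go to q0
q0 | 11__[0]_   read 0 → write _, move →, go to q2
q2 | 11___[_]   read _ → write 0, move ←, go to q1
q1 | 11__[_]0   read _ → write _, move ←, go to q0
q0 | 11_[_]_0   read _ → write 1, move ←, go to q1
q1 | 11[_]1_0   read _ → write _, move ←, go to q0
q0 | 1[1]_1_0   read 1 → write 0, move ←, go to q3
q3 | [1]0_1_0   read 1 → write 0, move →, go to q1
q1 | 0[0]_1_0   read 0 → write #, move →, go to q0
q0 | 0#[_]1_0   read _ → write 1, move ←, go to q1
q1 | 0[#]11_0   read # → write 0, move ·, go to q1
q1 | 0[0]11_0   read 0 → write #, move →, go to q0
q0 | 0#[1]1_0   read 1 → write 0, move ←, go to q3
q3 | 0[#]01_0
M halts after 19 transitions.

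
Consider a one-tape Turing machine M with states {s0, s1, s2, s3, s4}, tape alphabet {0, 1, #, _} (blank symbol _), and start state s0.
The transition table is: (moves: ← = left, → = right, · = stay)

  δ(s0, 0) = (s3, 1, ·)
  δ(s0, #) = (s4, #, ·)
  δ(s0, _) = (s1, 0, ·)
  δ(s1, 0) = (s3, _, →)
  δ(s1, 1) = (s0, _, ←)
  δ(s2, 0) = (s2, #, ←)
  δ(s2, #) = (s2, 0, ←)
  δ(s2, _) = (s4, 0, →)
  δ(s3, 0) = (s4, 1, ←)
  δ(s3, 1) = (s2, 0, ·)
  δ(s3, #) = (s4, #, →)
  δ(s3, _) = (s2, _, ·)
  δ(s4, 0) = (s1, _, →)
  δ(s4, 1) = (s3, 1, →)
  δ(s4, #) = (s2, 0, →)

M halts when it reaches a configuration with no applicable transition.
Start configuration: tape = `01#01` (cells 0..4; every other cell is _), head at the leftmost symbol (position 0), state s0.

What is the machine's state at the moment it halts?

s2

s0 | _[0]1#01   read 0 → write 1, move ·, go to s3
s3 | _[1]1#01   read 1 → write 0, move ·, go to s2
s2 | _[0]1#01   read 0 → write #, move ←, go to s2
s2 | [_]#1#01   read _ → write 0, move →, go to s4
s4 | 0[#]1#01   read # → write 0, move →, go to s2
s2 | 00[1]#01
No transition is defined for (s2, 1); M halts in state s2.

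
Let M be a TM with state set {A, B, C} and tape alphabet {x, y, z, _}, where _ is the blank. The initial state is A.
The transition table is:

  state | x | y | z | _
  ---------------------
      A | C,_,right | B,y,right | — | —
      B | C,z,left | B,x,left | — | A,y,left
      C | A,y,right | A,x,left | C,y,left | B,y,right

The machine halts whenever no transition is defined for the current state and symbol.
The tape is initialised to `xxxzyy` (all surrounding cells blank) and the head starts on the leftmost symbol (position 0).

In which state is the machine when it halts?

state=A head=0 tape=_[x]xxzyy   (A,x)→(C,_,right)
state=C head=1 tape=__[x]xzyy   (C,x)→(A,y,right)
state=A head=2 tape=__y[x]zyy   (A,x)→(C,_,right)
state=C head=3 tape=__y_[z]yy   (C,z)→(C,y,left)
state=C head=2 tape=__y[_]yyy   (C,_)→(B,y,right)
state=B head=3 tape=__yy[y]yy   (B,y)→(B,x,left)
state=B head=2 tape=__y[y]xyy   (B,y)→(B,x,left)
state=B head=1 tape=__[y]xxyy   (B,y)→(B,x,left)
state=B head=0 tape=_[_]xxxyy   (B,_)→(A,y,left)
state=A head=-1 tape=[_]yxxxyy
No transition is defined for (A, _); M halts in state A.

A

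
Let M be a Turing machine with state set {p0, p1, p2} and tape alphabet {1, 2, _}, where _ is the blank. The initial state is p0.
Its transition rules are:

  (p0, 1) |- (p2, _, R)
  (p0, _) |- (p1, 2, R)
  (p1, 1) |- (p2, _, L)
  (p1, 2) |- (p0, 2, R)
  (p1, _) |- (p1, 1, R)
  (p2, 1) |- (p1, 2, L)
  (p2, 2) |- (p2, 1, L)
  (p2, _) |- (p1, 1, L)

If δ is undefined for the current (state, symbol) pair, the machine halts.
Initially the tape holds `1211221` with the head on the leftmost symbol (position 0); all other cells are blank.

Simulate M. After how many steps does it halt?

25

state=p0 head=0 tape=___[1]211221   (p0,1)→(p2,_,R)
state=p2 head=1 tape=____[2]11221   (p2,2)→(p2,1,L)
state=p2 head=0 tape=___[_]111221   (p2,_)→(p1,1,L)
state=p1 head=-1 tape=__[_]1111221   (p1,_)→(p1,1,R)
state=p1 head=0 tape=__1[1]111221   (p1,1)→(p2,_,L)
state=p2 head=-1 tape=__[1]_111221   (p2,1)→(p1,2,L)
state=p1 head=-2 tape=_[_]2_111221   (p1,_)→(p1,1,R)
state=p1 head=-1 tape=_1[2]_111221   (p1,2)→(p0,2,R)
state=p0 head=0 tape=_12[_]111221   (p0,_)→(p1,2,R)
state=p1 head=1 tape=_122[1]11221   (p1,1)→(p2,_,L)
state=p2 head=0 tape=_12[2]_11221   (p2,2)→(p2,1,L)
state=p2 head=-1 tape=_1[2]1_11221   (p2,2)→(p2,1,L)
state=p2 head=-2 tape=_[1]11_11221   (p2,1)→(p1,2,L)
state=p1 head=-3 tape=[_]211_11221   (p1,_)→(p1,1,R)
state=p1 head=-2 tape=1[2]11_11221   (p1,2)→(p0,2,R)
state=p0 head=-1 tape=12[1]1_11221   (p0,1)→(p2,_,R)
state=p2 head=0 tape=12_[1]_11221   (p2,1)→(p1,2,L)
state=p1 head=-1 tape=12[_]2_11221   (p1,_)→(p1,1,R)
state=p1 head=0 tape=121[2]_11221   (p1,2)→(p0,2,R)
state=p0 head=1 tape=1212[_]11221   (p0,_)→(p1,2,R)
state=p1 head=2 tape=12122[1]1221   (p1,1)→(p2,_,L)
state=p2 head=1 tape=1212[2]_1221   (p2,2)→(p2,1,L)
state=p2 head=0 tape=121[2]1_1221   (p2,2)→(p2,1,L)
state=p2 head=-1 tape=12[1]11_1221   (p2,1)→(p1,2,L)
state=p1 head=-2 tape=1[2]211_1221   (p1,2)→(p0,2,R)
state=p0 head=-1 tape=12[2]11_1221
M halts after 25 transitions.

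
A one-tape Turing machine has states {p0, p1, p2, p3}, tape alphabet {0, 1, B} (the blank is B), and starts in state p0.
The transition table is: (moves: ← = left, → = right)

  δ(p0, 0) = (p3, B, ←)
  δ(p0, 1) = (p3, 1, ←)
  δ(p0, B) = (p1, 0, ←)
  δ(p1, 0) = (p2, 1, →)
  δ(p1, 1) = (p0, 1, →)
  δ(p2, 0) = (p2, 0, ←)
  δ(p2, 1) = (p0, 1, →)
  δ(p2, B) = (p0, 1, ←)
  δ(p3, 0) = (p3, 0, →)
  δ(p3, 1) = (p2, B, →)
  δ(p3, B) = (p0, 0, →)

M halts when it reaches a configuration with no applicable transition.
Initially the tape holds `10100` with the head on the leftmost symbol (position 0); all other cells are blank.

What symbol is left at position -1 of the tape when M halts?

p0 | BBB[1]0100   read 1 → write 1, move ←, go to p3
p3 | BB[B]10100   read B → write 0, move →, go to p0
p0 | BB0[1]0100   read 1 → write 1, move ←, go to p3
p3 | BB[0]10100   read 0 → write 0, move →, go to p3
p3 | BB0[1]0100   read 1 → write B, move →, go to p2
p2 | BB0B[0]100   read 0 → write 0, move ←, go to p2
p2 | BB0[B]0100   read B → write 1, move ←, go to p0
p0 | BB[0]10100   read 0 → write B, move ←, go to p3
p3 | B[B]B10100   read B → write 0, move →, go to p0
p0 | B0[B]10100   read B → write 0, move ←, go to p1
p1 | B[0]010100   read 0 → write 1, move →, go to p2
p2 | B1[0]10100   read 0 → write 0, move ←, go to p2
p2 | B[1]010100   read 1 → write 1, move →, go to p0
p0 | B1[0]10100   read 0 → write B, move ←, go to p3
p3 | B[1]B10100   read 1 → write B, move →, go to p2
p2 | BB[B]10100   read B → write 1, move ←, go to p0
p0 | B[B]110100   read B → write 0, move ←, go to p1
p1 | [B]0110100
Cell -1 holds 1 when M halts.

1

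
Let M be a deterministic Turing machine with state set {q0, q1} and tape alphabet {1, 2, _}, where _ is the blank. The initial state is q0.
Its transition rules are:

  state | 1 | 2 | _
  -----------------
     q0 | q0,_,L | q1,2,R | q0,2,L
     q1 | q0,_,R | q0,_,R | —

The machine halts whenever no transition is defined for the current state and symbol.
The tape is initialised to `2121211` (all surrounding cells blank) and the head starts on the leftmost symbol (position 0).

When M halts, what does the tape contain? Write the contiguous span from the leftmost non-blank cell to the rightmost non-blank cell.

2_2_2_2

q0 | [2]121211_   read 2 → write 2, move R, go to q1
q1 | 2[1]21211_   read 1 → write _, move R, go to q0
q0 | 2_[2]1211_   read 2 → write 2, move R, go to q1
q1 | 2_2[1]211_   read 1 → write _, move R, go to q0
q0 | 2_2_[2]11_   read 2 → write 2, move R, go to q1
q1 | 2_2_2[1]1_   read 1 → write _, move R, go to q0
q0 | 2_2_2_[1]_   read 1 → write _, move L, go to q0
q0 | 2_2_2[_]__   read _ → write 2, move L, go to q0
q0 | 2_2_[2]2__   read 2 → write 2, move R, go to q1
q1 | 2_2_2[2]__   read 2 → write _, move R, go to q0
q0 | 2_2_2_[_]_   read _ → write 2, move L, go to q0
q0 | 2_2_2[_]2_   read _ → write 2, move L, go to q0
q0 | 2_2_[2]22_   read 2 → write 2, move R, go to q1
q1 | 2_2_2[2]2_   read 2 → write _, move R, go to q0
q0 | 2_2_2_[2]_   read 2 → write 2, move R, go to q1
q1 | 2_2_2_2[_]
The non-blank tape span at halt is 2_2_2_2.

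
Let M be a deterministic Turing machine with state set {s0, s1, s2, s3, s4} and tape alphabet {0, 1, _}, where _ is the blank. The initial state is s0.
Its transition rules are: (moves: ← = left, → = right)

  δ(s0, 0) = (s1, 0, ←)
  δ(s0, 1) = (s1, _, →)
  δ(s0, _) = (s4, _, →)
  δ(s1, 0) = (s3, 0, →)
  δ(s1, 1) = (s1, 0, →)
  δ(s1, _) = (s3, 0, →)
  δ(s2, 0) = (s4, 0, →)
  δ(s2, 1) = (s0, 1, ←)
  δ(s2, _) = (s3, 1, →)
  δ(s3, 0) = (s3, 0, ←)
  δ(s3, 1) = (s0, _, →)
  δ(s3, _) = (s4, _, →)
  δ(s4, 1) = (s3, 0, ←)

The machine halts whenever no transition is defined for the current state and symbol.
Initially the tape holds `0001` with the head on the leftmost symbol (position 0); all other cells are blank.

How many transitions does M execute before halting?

5

s0 | __[0]001   read 0 → write 0, move ←, go to s1
s1 | _[_]0001   read _ → write 0, move →, go to s3
s3 | _0[0]001   read 0 → write 0, move ←, go to s3
s3 | _[0]0001   read 0 → write 0, move ←, go to s3
s3 | [_]00001   read _ → write _, move →, go to s4
s4 | _[0]0001
M halts after 5 transitions.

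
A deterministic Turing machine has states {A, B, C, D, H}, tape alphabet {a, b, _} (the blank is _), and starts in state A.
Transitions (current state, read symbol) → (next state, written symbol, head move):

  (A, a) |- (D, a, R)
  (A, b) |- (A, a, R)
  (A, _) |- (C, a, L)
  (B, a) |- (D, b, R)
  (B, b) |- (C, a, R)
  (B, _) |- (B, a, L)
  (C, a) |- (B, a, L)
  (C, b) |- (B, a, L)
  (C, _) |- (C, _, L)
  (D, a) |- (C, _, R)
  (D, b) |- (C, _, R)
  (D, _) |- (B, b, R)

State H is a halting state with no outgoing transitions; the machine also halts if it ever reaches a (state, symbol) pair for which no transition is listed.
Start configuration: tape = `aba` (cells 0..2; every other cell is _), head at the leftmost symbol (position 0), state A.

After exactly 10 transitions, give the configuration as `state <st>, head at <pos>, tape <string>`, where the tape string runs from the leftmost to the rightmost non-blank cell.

state B, head at 0, tape aaa

A | [a]ba   read a → write a, move R, go to D
D | a[b]a   read b → write _, move R, go to C
C | a_[a]   read a → write a, move L, go to B
B | a[_]a   read _ → write a, move L, go to B
B | [a]aa   read a → write b, move R, go to D
D | b[a]a   read a → write _, move R, go to C
C | b_[a]   read a → write a, move L, go to B
B | b[_]a   read _ → write a, move L, go to B
B | [b]aa   read b → write a, move R, go to C
C | a[a]a   read a → write a, move L, go to B
B | [a]aa
After 10 steps: state B, head at 0, tape aaa.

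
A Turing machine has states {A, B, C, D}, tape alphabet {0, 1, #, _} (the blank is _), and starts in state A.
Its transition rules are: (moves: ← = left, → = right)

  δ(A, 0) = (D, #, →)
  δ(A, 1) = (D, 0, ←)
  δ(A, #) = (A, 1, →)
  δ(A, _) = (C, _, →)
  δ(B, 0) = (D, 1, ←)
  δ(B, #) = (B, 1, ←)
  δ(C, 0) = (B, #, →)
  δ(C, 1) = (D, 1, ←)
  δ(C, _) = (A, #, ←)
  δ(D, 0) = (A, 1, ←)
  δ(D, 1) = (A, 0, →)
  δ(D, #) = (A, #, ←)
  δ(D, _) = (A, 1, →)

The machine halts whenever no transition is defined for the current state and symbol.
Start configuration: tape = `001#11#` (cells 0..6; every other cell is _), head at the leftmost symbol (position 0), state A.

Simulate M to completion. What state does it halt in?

C

state=A head=0 tape=[0]01#11#__   (A,0)→(D,#,→)
state=D head=1 tape=#[0]1#11#__   (D,0)→(A,1,←)
state=A head=0 tape=[#]11#11#__   (A,#)→(A,1,→)
state=A head=1 tape=1[1]1#11#__   (A,1)→(D,0,←)
state=D head=0 tape=[1]01#11#__   (D,1)→(A,0,→)
state=A head=1 tape=0[0]1#11#__   (A,0)→(D,#,→)
state=D head=2 tape=0#[1]#11#__   (D,1)→(A,0,→)
state=A head=3 tape=0#0[#]11#__   (A,#)→(A,1,→)
state=A head=4 tape=0#01[1]1#__   (A,1)→(D,0,←)
state=D head=3 tape=0#0[1]01#__   (D,1)→(A,0,→)
state=A head=4 tape=0#00[0]1#__   (A,0)→(D,#,→)
state=D head=5 tape=0#00#[1]#__   (D,1)→(A,0,→)
state=A head=6 tape=0#00#0[#]__   (A,#)→(A,1,→)
state=A head=7 tape=0#00#01[_]_   (A,_)→(C,_,→)
state=C head=8 tape=0#00#01_[_]   (C,_)→(A,#,←)
state=A head=7 tape=0#00#01[_]#   (A,_)→(C,_,→)
state=C head=8 tape=0#00#01_[#]
No transition is defined for (C, #); M halts in state C.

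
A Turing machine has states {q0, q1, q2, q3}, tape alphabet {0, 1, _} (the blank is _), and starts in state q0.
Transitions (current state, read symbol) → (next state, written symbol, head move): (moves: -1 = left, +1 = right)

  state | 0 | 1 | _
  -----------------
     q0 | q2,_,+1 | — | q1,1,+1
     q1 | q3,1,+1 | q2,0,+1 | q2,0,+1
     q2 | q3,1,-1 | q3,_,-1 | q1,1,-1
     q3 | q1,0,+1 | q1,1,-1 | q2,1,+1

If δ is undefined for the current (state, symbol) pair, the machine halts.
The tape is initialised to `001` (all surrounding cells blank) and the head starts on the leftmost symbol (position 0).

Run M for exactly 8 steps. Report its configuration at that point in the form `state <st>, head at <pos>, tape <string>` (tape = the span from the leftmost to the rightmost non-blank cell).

state=q0 head=0 tape=_[0]01   (q0,0)→(q2,_,+1)
state=q2 head=1 tape=__[0]1   (q2,0)→(q3,1,-1)
state=q3 head=0 tape=_[_]11   (q3,_)→(q2,1,+1)
state=q2 head=1 tape=_1[1]1   (q2,1)→(q3,_,-1)
state=q3 head=0 tape=_[1]_1   (q3,1)→(q1,1,-1)
state=q1 head=-1 tape=[_]1_1   (q1,_)→(q2,0,+1)
state=q2 head=0 tape=0[1]_1   (q2,1)→(q3,_,-1)
state=q3 head=-1 tape=[0]__1   (q3,0)→(q1,0,+1)
state=q1 head=0 tape=0[_]_1
After 8 steps: state q1, head at 0, tape 0__1.

state q1, head at 0, tape 0__1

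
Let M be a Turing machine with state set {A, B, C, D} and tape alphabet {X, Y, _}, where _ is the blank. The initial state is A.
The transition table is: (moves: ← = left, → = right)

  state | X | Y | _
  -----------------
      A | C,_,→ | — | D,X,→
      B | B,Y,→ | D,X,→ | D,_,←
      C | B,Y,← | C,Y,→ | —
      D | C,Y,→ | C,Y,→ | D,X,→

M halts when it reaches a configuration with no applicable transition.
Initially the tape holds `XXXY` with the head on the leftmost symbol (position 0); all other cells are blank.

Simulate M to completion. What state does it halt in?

C

A | _[X]XXY_   read X → write _, move →, go to C
C | __[X]XY_   read X → write Y, move ←, go to B
B | _[_]YXY_   read _ → write _, move ←, go to D
D | [_]_YXY_   read _ → write X, move →, go to D
D | X[_]YXY_   read _ → write X, move →, go to D
D | XX[Y]XY_   read Y → write Y, move →, go to C
C | XXY[X]Y_   read X → write Y, move ←, go to B
B | XX[Y]YY_   read Y → write X, move →, go to D
D | XXX[Y]Y_   read Y → write Y, move →, go to C
C | XXXY[Y]_   read Y → write Y, move →, go to C
C | XXXYY[_]
No transition is defined for (C, _); M halts in state C.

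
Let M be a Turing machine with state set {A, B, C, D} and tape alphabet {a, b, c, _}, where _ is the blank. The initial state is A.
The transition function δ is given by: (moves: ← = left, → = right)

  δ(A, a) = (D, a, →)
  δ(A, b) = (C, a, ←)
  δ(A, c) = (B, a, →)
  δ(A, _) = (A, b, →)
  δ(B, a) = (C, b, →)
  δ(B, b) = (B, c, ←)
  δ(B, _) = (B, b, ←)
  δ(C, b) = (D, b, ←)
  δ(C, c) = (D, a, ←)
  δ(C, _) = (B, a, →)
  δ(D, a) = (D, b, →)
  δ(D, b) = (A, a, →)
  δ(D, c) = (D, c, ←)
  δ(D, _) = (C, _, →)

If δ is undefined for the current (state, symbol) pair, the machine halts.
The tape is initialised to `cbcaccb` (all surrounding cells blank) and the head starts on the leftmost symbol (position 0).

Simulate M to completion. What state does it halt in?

A | [c]bcaccb___   read c → write a, move →, go to B
B | a[b]caccb___   read b → write c, move ←, go to B
B | [a]ccaccb___   read a → write b, move →, go to C
C | b[c]caccb___   read c → write a, move ←, go to D
D | [b]acaccb___   read b → write a, move →, go to A
A | a[a]caccb___   read a → write a, move →, go to D
D | aa[c]accb___   read c → write c, move ←, go to D
D | a[a]caccb___   read a → write b, move →, go to D
D | ab[c]accb___   read c → write c, move ←, go to D
D | a[b]caccb___   read b → write a, move →, go to A
A | aa[c]accb___   read c → write a, move →, go to B
B | aaa[a]ccb___   read a → write b, move →, go to C
C | aaab[c]cb___   read c → write a, move ←, go to D
D | aaa[b]acb___   read b → write a, move →, go to A
A | aaaa[a]cb___   read a → write a, move →, go to D
D | aaaaa[c]b___   read c → write c, move ←, go to D
D | aaaa[a]cb___   read a → write b, move →, go to D
D | aaaab[c]b___   read c → write c, move ←, go to D
D | aaaa[b]cb___   read b → write a, move →, go to A
A | aaaaa[c]b___   read c → write a, move →, go to B
B | aaaaaa[b]___   read b → write c, move ←, go to B
B | aaaaa[a]c___   read a → write b, move →, go to C
C | aaaaab[c]___   read c → write a, move ←, go to D
D | aaaaa[b]a___   read b → write a, move →, go to A
A | aaaaaa[a]___   read a → write a, move →, go to D
D | aaaaaaa[_]__   read _ → write _, move →, go to C
C | aaaaaaa_[_]_   read _ → write a, move →, go to B
B | aaaaaaa_a[_]   read _ → write b, move ←, go to B
B | aaaaaaa_[a]b   read a → write b, move →, go to C
C | aaaaaaa_b[b]   read b → write b, move ←, go to D
D | aaaaaaa_[b]b   read b → write a, move →, go to A
A | aaaaaaa_a[b]   read b → write a, move ←, go to C
C | aaaaaaa_[a]a
No transition is defined for (C, a); M halts in state C.

C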